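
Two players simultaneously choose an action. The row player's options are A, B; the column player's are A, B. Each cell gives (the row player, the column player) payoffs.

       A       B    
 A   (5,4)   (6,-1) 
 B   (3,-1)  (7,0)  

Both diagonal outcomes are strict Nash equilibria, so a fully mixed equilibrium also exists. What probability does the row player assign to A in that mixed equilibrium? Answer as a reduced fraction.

1/6

The row player's mix p on A must make the column player indifferent between A and B.
The column player's payoff from A: 4p + (-1)(1−p). From B: (-1)p + 0(1−p).
Set equal: 5p = 1(1−p) → p = 1/6.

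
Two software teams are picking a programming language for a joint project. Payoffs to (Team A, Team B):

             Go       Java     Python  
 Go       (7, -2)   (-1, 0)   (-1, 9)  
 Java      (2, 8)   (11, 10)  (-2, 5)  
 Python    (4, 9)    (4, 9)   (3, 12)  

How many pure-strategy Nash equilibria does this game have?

2

Both Java: Team A gets 11 (best alternative 4); Team B gets 10 (best alternative 8). Neither deviates — NE.
Both Python: Team A gets 3 (best alternative -1); Team B gets 12 (best alternative 9). Neither deviates — NE.
Both Go is not a NE: Team B would switch to Python (9 > -2).
No other cell survives both best-response checks, so there are 2 pure NE.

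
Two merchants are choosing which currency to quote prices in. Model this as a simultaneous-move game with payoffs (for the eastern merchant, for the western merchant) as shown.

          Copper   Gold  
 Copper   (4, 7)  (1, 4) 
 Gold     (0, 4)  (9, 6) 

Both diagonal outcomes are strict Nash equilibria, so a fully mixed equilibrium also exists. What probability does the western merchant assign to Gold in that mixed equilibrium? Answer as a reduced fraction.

1/3

The western merchant's mix q on Copper must make the eastern merchant indifferent between Copper and Gold.
The eastern merchant's payoff from Copper: 4q + 1(1−q). From Gold: 0q + 9(1−q).
Set equal: 4q = 8(1−q) → q = 8/12 = 2/3.
Probability on Gold is 1 − 2/3 = 1/3.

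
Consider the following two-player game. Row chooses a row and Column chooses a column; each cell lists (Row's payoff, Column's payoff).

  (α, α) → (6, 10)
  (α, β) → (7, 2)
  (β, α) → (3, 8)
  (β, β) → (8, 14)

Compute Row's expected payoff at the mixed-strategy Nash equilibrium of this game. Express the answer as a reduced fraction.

27/4

Column mixes with probability q on α, chosen so Row is indifferent: 6q + 7(1−q) = 3q + 8(1−q) gives q = 1/4.
Row's expected payoff (from either row, since indifferent) is 6·1/4 + 7·3/4 = 27/4.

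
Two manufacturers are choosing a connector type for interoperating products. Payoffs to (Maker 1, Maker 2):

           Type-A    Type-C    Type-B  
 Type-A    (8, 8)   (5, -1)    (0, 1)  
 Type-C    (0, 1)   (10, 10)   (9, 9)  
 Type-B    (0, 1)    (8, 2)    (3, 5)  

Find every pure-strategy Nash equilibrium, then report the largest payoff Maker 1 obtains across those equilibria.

Both Type-A is a pure NE (Maker 1: 8 ≥ 0; Maker 2: 8 ≥ 1). Maker 1 gets 8.
Both Type-C is a pure NE (Maker 1: 10 ≥ 8; Maker 2: 10 ≥ 9). Maker 1 gets 10.
Every other cell has a profitable deviation for at least one player. Highest of {8, 10} is 10.

10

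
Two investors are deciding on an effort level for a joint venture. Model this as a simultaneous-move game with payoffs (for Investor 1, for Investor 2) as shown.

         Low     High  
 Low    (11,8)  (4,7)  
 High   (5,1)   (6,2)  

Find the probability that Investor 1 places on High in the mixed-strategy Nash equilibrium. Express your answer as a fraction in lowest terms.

1/2

Investor 1's mix p on Low must make Investor 2 indifferent between Low and High.
Investor 2's payoff from Low: 8p + 1(1−p). From High: 7p + 2(1−p).
Set equal: 1p = 1(1−p) → p = 1/2.
Probability on High is 1 − 1/2 = 1/2.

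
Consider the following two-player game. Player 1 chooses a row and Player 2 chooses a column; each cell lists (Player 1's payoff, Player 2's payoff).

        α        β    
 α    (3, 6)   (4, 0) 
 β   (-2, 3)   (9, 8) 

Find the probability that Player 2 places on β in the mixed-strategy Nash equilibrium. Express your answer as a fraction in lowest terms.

Player 2's mix q on α must make Player 1 indifferent between α and β.
Player 1's payoff from α: 3q + 4(1−q). From β: (-2)q + 9(1−q).
Set equal: 5q = 5(1−q) → q = 5/10 = 1/2.
Probability on β is 1 − 1/2 = 1/2.

1/2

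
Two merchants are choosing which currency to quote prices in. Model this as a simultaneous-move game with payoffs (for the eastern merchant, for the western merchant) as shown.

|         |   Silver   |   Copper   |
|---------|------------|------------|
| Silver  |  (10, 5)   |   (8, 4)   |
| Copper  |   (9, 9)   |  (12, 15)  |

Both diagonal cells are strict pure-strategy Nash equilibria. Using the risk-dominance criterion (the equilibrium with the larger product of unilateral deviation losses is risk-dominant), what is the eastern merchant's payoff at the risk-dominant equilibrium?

12

At both Silver: the eastern merchant loses 10 − 9 = 1 by deviating; the western merchant loses 5 − 4 = 1. Product = 1·1 = 1.
At both Copper: the eastern merchant loses 12 − 8 = 4 by deviating; the western merchant loses 15 − 9 = 6. Product = 4·6 = 24.
24 > 1, so both Copper is risk-dominant. The eastern merchant's payoff there is 12.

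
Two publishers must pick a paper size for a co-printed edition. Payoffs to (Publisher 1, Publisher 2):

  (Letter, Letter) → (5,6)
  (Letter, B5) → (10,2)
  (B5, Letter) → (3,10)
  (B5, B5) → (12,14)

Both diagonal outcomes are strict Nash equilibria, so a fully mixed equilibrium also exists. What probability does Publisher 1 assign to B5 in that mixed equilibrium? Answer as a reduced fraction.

1/2

Publisher 1's mix p on Letter must make Publisher 2 indifferent between Letter and B5.
Publisher 2's payoff from Letter: 6p + 10(1−p). From B5: 2p + 14(1−p).
Set equal: 4p = 4(1−p) → p = 4/8 = 1/2.
Probability on B5 is 1 − 1/2 = 1/2.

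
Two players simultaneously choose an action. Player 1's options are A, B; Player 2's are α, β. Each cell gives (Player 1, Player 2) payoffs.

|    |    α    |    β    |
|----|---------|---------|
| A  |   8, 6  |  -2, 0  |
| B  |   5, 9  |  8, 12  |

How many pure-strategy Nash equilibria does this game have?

2

(A, α): Player 1 gets 8 (best alternative 5); Player 2 gets 6 (best alternative 0). Neither deviates — NE.
(B, β): Player 1 gets 8 (best alternative -2); Player 2 gets 12 (best alternative 9). Neither deviates — NE.
(A, β) is not a NE: Player 1 would switch to B (8 > -2).
No other cell survives both best-response checks, so there are 2 pure NE.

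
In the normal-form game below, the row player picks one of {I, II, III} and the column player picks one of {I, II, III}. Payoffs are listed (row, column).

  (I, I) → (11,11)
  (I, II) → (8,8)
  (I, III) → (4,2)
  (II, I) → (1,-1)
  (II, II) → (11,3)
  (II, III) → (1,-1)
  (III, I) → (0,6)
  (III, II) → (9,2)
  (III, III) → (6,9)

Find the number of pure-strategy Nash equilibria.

3

Both I: the row player gets 11 (best alternative 1); the column player gets 11 (best alternative 8). Neither deviates — NE.
Both II: the row player gets 11 (best alternative 9); the column player gets 3 (best alternative -1). Neither deviates — NE.
Both III: the row player gets 6 (best alternative 4); the column player gets 9 (best alternative 6). Neither deviates — NE.
(III, II) is not a NE: the row player would switch to II (11 > 9).
No other cell survives both best-response checks, so there are 3 pure NE.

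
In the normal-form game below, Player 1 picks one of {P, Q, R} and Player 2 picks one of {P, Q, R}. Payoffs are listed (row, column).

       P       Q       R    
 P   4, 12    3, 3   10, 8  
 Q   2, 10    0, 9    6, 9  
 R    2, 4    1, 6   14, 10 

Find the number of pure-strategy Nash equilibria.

2

Both P: Player 1 gets 4 (best alternative 2); Player 2 gets 12 (best alternative 8). Neither deviates — NE.
Both R: Player 1 gets 14 (best alternative 10); Player 2 gets 10 (best alternative 6). Neither deviates — NE.
Both Q is not a NE: Player 1 would switch to P (3 > 0).
No other cell survives both best-response checks, so there are 2 pure NE.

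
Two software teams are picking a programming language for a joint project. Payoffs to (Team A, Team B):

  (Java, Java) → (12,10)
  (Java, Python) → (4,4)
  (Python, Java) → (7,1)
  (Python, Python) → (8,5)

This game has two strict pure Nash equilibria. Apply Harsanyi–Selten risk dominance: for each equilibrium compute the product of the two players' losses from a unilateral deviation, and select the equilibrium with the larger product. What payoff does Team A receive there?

12

At both Java: Team A loses 12 − 7 = 5 by deviating; Team B loses 10 − 4 = 6. Product = 5·6 = 30.
At both Python: Team A loses 8 − 4 = 4 by deviating; Team B loses 5 − 1 = 4. Product = 4·4 = 16.
30 > 16, so both Java is risk-dominant. Team A's payoff there is 12.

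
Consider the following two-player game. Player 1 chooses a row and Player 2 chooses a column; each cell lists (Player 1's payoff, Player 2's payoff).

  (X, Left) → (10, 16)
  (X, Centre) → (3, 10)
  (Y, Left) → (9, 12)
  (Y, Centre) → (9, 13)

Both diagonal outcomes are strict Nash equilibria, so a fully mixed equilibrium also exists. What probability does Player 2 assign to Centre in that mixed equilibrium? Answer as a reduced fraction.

1/7

Player 2's mix q on Left must make Player 1 indifferent between X and Y.
Player 1's payoff from X: 10q + 3(1−q). From Y: 9q + 9(1−q).
Set equal: 1q = 6(1−q) → q = 6/7.
Probability on Centre is 1 − 6/7 = 1/7.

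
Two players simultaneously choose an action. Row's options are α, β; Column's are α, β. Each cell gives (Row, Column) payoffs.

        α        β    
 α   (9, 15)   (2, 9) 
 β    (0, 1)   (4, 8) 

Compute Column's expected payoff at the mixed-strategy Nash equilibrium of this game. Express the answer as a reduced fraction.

Row mixes with probability p on α, chosen so Column is indifferent: 15p + 1(1−p) = 9p + 8(1−p) gives p = 7/13.
Column's expected payoff is 15·7/13 + 1·6/13 = 111/13.

111/13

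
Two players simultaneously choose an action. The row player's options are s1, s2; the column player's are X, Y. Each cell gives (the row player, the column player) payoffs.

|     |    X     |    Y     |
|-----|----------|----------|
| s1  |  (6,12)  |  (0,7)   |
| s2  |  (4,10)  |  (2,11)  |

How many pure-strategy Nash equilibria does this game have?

(s1, X): the row player gets 6 (best alternative 4); the column player gets 12 (best alternative 7). Neither deviates — NE.
(s2, Y): the row player gets 2 (best alternative 0); the column player gets 11 (best alternative 10). Neither deviates — NE.
(s2, X) is not a NE: the row player would switch to s1 (6 > 4).
No other cell survives both best-response checks, so there are 2 pure NE.

2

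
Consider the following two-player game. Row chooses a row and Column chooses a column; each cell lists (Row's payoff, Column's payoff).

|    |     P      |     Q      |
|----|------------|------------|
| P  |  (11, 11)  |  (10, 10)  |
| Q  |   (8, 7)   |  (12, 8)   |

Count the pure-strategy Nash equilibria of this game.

2

Both P: Row gets 11 (best alternative 8); Column gets 11 (best alternative 10). Neither deviates — NE.
Both Q: Row gets 12 (best alternative 10); Column gets 8 (best alternative 7). Neither deviates — NE.
(P, Q) is not a NE: Row would switch to Q (12 > 10).
No other cell survives both best-response checks, so there are 2 pure NE.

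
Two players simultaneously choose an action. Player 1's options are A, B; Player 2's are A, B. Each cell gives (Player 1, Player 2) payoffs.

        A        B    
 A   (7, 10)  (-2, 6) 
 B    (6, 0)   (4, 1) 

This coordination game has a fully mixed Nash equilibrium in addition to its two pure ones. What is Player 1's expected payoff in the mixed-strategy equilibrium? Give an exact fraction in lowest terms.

Player 2 mixes with probability q on A, chosen so Player 1 is indifferent: 7q + (-2)(1−q) = 6q + 4(1−q) gives q = 6/7.
Player 1's expected payoff (from either row, since indifferent) is 7·6/7 + (-2)·1/7 = 40/7.

40/7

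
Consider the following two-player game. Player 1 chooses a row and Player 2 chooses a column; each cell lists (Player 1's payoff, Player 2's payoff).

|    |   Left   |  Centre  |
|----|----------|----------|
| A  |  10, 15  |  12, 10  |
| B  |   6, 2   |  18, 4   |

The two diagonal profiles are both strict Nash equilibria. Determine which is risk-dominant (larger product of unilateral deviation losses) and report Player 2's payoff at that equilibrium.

15

At (A, Left): Player 1 loses 10 − 6 = 4 by deviating; Player 2 loses 15 − 10 = 5. Product = 4·5 = 20.
At (B, Centre): Player 1 loses 18 − 12 = 6 by deviating; Player 2 loses 4 − 2 = 2. Product = 6·2 = 12.
20 > 12, so (A, Left) is risk-dominant. Player 2's payoff there is 15.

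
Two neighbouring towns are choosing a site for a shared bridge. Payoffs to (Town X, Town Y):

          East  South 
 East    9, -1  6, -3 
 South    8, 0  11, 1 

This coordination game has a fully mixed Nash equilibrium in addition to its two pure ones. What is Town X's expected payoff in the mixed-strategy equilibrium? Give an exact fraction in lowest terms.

Town Y mixes with probability q on East, chosen so Town X is indifferent: 9q + 6(1−q) = 8q + 11(1−q) gives q = 5/6.
Town X's expected payoff (from either row, since indifferent) is 9·5/6 + 6·1/6 = 17/2.

17/2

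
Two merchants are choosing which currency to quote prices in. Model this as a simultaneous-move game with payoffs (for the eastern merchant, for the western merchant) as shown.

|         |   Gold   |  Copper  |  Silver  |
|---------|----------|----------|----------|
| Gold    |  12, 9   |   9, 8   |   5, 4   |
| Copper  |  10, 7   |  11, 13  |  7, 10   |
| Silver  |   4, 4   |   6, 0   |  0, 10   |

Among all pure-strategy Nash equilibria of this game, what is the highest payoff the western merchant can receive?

Both Gold is a pure NE (the eastern merchant: 12 ≥ 10; the western merchant: 9 ≥ 8). The western merchant gets 9.
Both Copper is a pure NE (the eastern merchant: 11 ≥ 9; the western merchant: 13 ≥ 10). The western merchant gets 13.
Every other cell has a profitable deviation for at least one player. Highest of {9, 13} is 13.

13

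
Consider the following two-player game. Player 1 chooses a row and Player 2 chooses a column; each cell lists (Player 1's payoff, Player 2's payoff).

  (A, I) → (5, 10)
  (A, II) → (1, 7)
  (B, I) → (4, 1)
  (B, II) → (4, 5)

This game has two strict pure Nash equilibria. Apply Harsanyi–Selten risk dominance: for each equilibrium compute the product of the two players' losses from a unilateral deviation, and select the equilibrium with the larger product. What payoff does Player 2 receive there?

At (A, I): Player 1 loses 5 − 4 = 1 by deviating; Player 2 loses 10 − 7 = 3. Product = 1·3 = 3.
At (B, II): Player 1 loses 4 − 1 = 3 by deviating; Player 2 loses 5 − 1 = 4. Product = 3·4 = 12.
12 > 3, so (B, II) is risk-dominant. Player 2's payoff there is 5.

5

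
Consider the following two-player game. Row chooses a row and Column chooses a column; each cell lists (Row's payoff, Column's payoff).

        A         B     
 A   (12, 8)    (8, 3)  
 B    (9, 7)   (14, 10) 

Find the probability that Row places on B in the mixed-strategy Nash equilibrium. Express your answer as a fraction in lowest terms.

Row's mix p on A must make Column indifferent between A and B.
Column's payoff from A: 8p + 7(1−p). From B: 3p + 10(1−p).
Set equal: 5p = 3(1−p) → p = 3/8.
Probability on B is 1 − 3/8 = 5/8.

5/8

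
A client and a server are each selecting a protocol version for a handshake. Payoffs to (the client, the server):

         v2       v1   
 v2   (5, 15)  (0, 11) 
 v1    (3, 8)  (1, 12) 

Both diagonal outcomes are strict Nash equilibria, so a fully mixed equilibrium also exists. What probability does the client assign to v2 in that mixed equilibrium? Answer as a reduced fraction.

The client's mix p on v2 must make the server indifferent between v2 and v1.
The server's payoff from v2: 15p + 8(1−p). From v1: 11p + 12(1−p).
Set equal: 4p = 4(1−p) → p = 4/8 = 1/2.

1/2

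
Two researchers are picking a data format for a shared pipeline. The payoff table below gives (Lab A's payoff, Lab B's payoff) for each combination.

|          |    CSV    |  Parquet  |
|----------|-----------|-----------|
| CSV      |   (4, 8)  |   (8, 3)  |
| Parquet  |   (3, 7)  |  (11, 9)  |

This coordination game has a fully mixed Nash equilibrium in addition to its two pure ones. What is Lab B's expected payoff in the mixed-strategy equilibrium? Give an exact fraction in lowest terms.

51/7

Lab A mixes with probability p on CSV, chosen so Lab B is indifferent: 8p + 7(1−p) = 3p + 9(1−p) gives p = 2/7.
Lab B's expected payoff is 8·2/7 + 7·5/7 = 51/7.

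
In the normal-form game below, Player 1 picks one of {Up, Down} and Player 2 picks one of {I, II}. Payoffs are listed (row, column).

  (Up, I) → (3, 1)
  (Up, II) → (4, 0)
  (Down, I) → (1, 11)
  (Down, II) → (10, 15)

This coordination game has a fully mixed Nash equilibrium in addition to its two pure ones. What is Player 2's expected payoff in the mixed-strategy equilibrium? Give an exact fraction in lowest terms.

Player 1 mixes with probability p on Up, chosen so Player 2 is indifferent: 1p + 11(1−p) = 0p + 15(1−p) gives p = 4/5.
Player 2's expected payoff is 1·4/5 + 11·1/5 = 3.

3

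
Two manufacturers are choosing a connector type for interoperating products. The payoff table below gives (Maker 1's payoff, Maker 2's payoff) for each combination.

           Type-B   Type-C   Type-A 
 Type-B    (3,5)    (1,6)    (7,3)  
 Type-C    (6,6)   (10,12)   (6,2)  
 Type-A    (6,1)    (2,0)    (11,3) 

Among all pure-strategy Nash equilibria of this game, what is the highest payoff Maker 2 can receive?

Both Type-C is a pure NE (Maker 1: 10 ≥ 2; Maker 2: 12 ≥ 6). Maker 2 gets 12.
Both Type-A is a pure NE (Maker 1: 11 ≥ 7; Maker 2: 3 ≥ 1). Maker 2 gets 3.
Every other cell has a profitable deviation for at least one player. Highest of {12, 3} is 12.

12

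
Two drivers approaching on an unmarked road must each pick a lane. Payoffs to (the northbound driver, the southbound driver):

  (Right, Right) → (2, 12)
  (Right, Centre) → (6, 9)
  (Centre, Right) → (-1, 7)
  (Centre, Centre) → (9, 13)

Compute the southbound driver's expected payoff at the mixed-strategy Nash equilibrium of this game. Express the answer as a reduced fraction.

The northbound driver mixes with probability p on Right, chosen so the southbound driver is indifferent: 12p + 7(1−p) = 9p + 13(1−p) gives p = 2/3.
The southbound driver's expected payoff is 12·2/3 + 7·1/3 = 31/3.

31/3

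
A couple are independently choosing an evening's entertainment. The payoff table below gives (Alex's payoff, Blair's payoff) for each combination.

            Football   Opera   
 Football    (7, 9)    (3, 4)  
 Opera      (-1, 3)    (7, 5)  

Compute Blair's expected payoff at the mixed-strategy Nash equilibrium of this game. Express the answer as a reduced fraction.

Alex mixes with probability p on Football, chosen so Blair is indifferent: 9p + 3(1−p) = 4p + 5(1−p) gives p = 2/7.
Blair's expected payoff is 9·2/7 + 3·5/7 = 33/7.

33/7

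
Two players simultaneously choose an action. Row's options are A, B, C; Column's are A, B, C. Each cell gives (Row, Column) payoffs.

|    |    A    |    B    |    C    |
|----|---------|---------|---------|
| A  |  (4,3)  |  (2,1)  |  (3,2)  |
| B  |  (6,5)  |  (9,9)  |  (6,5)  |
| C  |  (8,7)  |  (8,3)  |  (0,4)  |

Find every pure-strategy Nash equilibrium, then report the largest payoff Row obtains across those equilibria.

9

Both B is a pure NE (Row: 9 ≥ 8; Column: 9 ≥ 5). Row gets 9.
(C, A) is a pure NE (Row: 8 ≥ 6; Column: 7 ≥ 4). Row gets 8.
Every other cell has a profitable deviation for at least one player. Highest of {9, 8} is 9.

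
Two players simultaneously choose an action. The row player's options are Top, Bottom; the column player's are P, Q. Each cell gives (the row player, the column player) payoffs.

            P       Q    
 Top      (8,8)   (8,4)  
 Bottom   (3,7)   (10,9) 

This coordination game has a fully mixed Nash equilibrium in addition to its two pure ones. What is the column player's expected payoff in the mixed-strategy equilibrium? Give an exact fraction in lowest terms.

The row player mixes with probability p on Top, chosen so the column player is indifferent: 8p + 7(1−p) = 4p + 9(1−p) gives p = 1/3.
The column player's expected payoff is 8·1/3 + 7·2/3 = 22/3.

22/3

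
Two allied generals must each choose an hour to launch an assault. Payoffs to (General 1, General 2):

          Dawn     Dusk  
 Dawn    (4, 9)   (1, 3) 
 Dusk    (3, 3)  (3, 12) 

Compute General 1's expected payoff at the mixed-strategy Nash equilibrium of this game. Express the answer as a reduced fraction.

3

General 2 mixes with probability q on Dawn, chosen so General 1 is indifferent: 4q + 1(1−q) = 3q + 3(1−q) gives q = 2/3.
General 1's expected payoff (from either row, since indifferent) is 4·2/3 + 1·1/3 = 3.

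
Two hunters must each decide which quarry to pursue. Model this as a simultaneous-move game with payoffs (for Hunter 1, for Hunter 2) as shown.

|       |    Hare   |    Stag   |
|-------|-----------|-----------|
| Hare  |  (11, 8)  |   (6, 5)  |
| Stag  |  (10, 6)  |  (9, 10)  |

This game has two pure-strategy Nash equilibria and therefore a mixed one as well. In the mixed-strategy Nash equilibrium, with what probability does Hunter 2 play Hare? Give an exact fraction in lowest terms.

3/4

Hunter 2's mix q on Hare must make Hunter 1 indifferent between Hare and Stag.
Hunter 1's payoff from Hare: 11q + 6(1−q). From Stag: 10q + 9(1−q).
Set equal: 1q = 3(1−q) → q = 3/4.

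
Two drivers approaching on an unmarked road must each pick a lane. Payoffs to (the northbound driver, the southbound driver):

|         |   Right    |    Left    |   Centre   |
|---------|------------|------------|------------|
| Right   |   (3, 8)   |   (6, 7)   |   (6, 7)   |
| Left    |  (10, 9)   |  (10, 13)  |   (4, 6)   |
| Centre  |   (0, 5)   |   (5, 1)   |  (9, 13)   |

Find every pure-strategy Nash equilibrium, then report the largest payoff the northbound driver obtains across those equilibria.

10

Both Left is a pure NE (the northbound driver: 10 ≥ 6; the southbound driver: 13 ≥ 9). The northbound driver gets 10.
Both Centre is a pure NE (the northbound driver: 9 ≥ 6; the southbound driver: 13 ≥ 5). The northbound driver gets 9.
Every other cell has a profitable deviation for at least one player. Highest of {10, 9} is 10.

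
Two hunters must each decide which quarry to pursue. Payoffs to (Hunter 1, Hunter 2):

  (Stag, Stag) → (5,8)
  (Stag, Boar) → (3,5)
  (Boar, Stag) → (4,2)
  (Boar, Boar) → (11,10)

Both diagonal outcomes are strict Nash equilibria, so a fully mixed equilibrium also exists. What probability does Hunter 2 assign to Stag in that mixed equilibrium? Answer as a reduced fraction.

8/9

Hunter 2's mix q on Stag must make Hunter 1 indifferent between Stag and Boar.
Hunter 1's payoff from Stag: 5q + 3(1−q). From Boar: 4q + 11(1−q).
Set equal: 1q = 8(1−q) → q = 8/9.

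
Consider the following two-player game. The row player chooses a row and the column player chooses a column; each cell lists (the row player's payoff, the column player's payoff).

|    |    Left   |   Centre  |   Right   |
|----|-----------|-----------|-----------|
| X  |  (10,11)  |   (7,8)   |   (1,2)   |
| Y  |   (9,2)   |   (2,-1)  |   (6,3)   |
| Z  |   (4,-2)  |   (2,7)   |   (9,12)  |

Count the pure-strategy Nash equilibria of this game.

(X, Left): the row player gets 10 (best alternative 9); the column player gets 11 (best alternative 8). Neither deviates — NE.
(Z, Right): the row player gets 9 (best alternative 6); the column player gets 12 (best alternative 7). Neither deviates — NE.
(Y, Centre) is not a NE: the row player would switch to X (7 > 2).
No other cell survives both best-response checks, so there are 2 pure NE.

2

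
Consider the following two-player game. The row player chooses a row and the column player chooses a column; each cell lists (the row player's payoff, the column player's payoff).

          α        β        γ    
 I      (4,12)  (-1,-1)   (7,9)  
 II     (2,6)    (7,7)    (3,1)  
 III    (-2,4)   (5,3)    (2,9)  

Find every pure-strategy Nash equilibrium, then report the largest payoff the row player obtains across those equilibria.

7

(I, α) is a pure NE (the row player: 4 ≥ 2; the column player: 12 ≥ 9). The row player gets 4.
(II, β) is a pure NE (the row player: 7 ≥ 5; the column player: 7 ≥ 6). The row player gets 7.
Every other cell has a profitable deviation for at least one player. Highest of {4, 7} is 7.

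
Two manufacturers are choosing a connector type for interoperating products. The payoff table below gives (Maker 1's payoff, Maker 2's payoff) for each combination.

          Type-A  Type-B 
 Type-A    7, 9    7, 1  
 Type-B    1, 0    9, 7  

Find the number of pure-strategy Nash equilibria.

2

Both Type-A: Maker 1 gets 7 (best alternative 1); Maker 2 gets 9 (best alternative 1). Neither deviates — NE.
Both Type-B: Maker 1 gets 9 (best alternative 7); Maker 2 gets 7 (best alternative 0). Neither deviates — NE.
(Type-A, Type-B) is not a NE: Maker 1 would switch to Type-B (9 > 7).
No other cell survives both best-response checks, so there are 2 pure NE.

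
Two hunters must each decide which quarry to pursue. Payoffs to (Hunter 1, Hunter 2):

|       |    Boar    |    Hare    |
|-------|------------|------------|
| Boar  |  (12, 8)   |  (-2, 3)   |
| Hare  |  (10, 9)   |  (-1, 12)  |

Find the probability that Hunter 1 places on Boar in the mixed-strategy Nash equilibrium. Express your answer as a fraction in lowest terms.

Hunter 1's mix p on Boar must make Hunter 2 indifferent between Boar and Hare.
Hunter 2's payoff from Boar: 8p + 9(1−p). From Hare: 3p + 12(1−p).
Set equal: 5p = 3(1−p) → p = 3/8.

3/8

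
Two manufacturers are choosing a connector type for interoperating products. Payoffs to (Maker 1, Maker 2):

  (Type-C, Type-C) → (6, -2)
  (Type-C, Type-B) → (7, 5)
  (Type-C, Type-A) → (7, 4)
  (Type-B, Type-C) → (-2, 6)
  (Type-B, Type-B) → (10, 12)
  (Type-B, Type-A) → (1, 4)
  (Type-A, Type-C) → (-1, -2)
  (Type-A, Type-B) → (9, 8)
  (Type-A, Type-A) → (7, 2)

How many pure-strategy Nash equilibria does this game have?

1

Both Type-B: Maker 1 gets 10 (best alternative 9); Maker 2 gets 12 (best alternative 6). Neither deviates — NE.
Both Type-C is not a NE: Maker 2 would switch to Type-B (5 > -2).
No other cell survives both best-response checks, so there is 1 pure NE.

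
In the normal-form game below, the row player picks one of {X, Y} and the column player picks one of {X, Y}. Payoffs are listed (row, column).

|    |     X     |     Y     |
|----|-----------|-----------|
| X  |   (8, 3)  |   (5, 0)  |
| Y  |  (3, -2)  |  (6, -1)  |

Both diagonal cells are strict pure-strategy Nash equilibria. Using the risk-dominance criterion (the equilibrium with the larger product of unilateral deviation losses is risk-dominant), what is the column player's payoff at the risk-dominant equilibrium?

At both X: the row player loses 8 − 3 = 5 by deviating; the column player loses 3 − 0 = 3. Product = 5·3 = 15.
At both Y: the row player loses 6 − 5 = 1 by deviating; the column player loses -1 − (-2) = 1. Product = 1·1 = 1.
15 > 1, so both X is risk-dominant. The column player's payoff there is 3.

3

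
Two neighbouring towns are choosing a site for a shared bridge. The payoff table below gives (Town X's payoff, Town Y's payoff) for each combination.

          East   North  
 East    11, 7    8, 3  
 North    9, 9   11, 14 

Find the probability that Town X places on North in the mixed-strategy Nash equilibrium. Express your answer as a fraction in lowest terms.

4/9

Town X's mix p on East must make Town Y indifferent between East and North.
Town Y's payoff from East: 7p + 9(1−p). From North: 3p + 14(1−p).
Set equal: 4p = 5(1−p) → p = 5/9.
Probability on North is 1 − 5/9 = 4/9.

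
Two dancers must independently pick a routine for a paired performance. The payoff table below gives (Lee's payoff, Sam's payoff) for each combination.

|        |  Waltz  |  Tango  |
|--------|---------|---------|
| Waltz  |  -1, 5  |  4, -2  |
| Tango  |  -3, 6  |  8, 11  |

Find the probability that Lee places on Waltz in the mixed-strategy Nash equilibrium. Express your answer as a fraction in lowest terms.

5/12

Lee's mix p on Waltz must make Sam indifferent between Waltz and Tango.
Sam's payoff from Waltz: 5p + 6(1−p). From Tango: (-2)p + 11(1−p).
Set equal: 7p = 5(1−p) → p = 5/12.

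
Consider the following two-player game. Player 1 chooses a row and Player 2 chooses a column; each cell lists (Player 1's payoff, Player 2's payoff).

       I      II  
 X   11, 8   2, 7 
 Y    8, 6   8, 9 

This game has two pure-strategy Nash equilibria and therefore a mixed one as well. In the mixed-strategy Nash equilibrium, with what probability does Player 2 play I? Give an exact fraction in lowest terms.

Player 2's mix q on I must make Player 1 indifferent between X and Y.
Player 1's payoff from X: 11q + 2(1−q). From Y: 8q + 8(1−q).
Set equal: 3q = 6(1−q) → q = 6/9 = 2/3.

2/3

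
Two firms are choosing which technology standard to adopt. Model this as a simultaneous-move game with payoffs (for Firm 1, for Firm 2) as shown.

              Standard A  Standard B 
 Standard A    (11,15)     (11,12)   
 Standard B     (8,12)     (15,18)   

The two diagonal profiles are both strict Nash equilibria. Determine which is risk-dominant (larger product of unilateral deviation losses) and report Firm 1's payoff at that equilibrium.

At both Standard A: Firm 1 loses 11 − 8 = 3 by deviating; Firm 2 loses 15 − 12 = 3. Product = 3·3 = 9.
At both Standard B: Firm 1 loses 15 − 11 = 4 by deviating; Firm 2 loses 18 − 12 = 6. Product = 4·6 = 24.
24 > 9, so both Standard B is risk-dominant. Firm 1's payoff there is 15.

15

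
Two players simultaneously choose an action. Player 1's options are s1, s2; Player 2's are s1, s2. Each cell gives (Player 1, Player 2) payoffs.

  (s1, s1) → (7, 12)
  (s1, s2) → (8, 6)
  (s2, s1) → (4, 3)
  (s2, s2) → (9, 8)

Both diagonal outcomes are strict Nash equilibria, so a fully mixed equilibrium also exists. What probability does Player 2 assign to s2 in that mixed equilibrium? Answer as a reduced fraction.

Player 2's mix q on s1 must make Player 1 indifferent between s1 and s2.
Player 1's payoff from s1: 7q + 8(1−q). From s2: 4q + 9(1−q).
Set equal: 3q = 1(1−q) → q = 1/4.
Probability on s2 is 1 − 1/4 = 3/4.

3/4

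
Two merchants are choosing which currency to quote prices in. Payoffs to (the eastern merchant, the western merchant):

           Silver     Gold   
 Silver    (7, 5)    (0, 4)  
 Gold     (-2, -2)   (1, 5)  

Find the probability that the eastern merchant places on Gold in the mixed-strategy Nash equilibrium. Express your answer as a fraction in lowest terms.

The eastern merchant's mix p on Silver must make the western merchant indifferent between Silver and Gold.
The western merchant's payoff from Silver: 5p + (-2)(1−p). From Gold: 4p + 5(1−p).
Set equal: 1p = 7(1−p) → p = 7/8.
Probability on Gold is 1 − 7/8 = 1/8.

1/8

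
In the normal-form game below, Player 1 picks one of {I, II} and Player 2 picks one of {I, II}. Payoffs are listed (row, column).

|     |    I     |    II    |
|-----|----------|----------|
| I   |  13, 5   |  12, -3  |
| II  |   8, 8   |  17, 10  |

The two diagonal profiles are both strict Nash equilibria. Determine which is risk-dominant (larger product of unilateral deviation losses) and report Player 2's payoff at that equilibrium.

5

At both I: Player 1 loses 13 − 8 = 5 by deviating; Player 2 loses 5 − (-3) = 8. Product = 5·8 = 40.
At both II: Player 1 loses 17 − 12 = 5 by deviating; Player 2 loses 10 − 8 = 2. Product = 5·2 = 10.
40 > 10, so both I is risk-dominant. Player 2's payoff there is 5.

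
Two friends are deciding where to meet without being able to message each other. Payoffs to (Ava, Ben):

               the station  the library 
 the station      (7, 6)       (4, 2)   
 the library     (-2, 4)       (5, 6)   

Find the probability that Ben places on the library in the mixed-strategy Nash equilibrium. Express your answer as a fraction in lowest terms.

Ben's mix q on the station must make Ava indifferent between the station and the library.
Ava's payoff from the station: 7q + 4(1−q). From the library: (-2)q + 5(1−q).
Set equal: 9q = 1(1−q) → q = 1/10.
Probability on the library is 1 − 1/10 = 9/10.

9/10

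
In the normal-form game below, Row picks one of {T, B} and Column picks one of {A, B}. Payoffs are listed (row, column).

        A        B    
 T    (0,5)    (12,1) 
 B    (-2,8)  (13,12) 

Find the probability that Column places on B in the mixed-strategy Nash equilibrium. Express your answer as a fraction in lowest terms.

2/3

Column's mix q on A must make Row indifferent between T and B.
Row's payoff from T: 0q + 12(1−q). From B: (-2)q + 13(1−q).
Set equal: 2q = 1(1−q) → q = 1/3.
Probability on B is 1 − 1/3 = 2/3.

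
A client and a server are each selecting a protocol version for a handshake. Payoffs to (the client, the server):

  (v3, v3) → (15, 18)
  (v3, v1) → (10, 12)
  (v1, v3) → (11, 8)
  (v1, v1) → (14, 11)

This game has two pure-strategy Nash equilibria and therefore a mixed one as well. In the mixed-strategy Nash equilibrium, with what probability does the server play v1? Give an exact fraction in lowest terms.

The server's mix q on v3 must make the client indifferent between v3 and v1.
The client's payoff from v3: 15q + 10(1−q). From v1: 11q + 14(1−q).
Set equal: 4q = 4(1−q) → q = 4/8 = 1/2.
Probability on v1 is 1 − 1/2 = 1/2.

1/2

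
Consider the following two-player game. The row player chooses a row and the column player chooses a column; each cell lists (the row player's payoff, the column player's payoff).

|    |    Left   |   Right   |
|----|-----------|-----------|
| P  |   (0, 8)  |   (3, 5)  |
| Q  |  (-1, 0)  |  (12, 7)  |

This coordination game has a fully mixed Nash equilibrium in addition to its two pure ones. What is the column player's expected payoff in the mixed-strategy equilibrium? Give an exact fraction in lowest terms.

The row player mixes with probability p on P, chosen so the column player is indifferent: 8p + 0(1−p) = 5p + 7(1−p) gives p = 7/10.
The column player's expected payoff is 8·7/10 + 0·3/10 = 28/5.

28/5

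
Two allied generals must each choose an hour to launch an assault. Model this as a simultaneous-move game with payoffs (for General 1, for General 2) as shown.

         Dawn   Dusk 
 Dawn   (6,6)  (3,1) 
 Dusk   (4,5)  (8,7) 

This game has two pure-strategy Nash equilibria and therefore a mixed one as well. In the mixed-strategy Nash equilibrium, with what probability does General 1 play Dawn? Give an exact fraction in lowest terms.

General 1's mix p on Dawn must make General 2 indifferent between Dawn and Dusk.
General 2's payoff from Dawn: 6p + 5(1−p). From Dusk: 1p + 7(1−p).
Set equal: 5p = 2(1−p) → p = 2/7.

2/7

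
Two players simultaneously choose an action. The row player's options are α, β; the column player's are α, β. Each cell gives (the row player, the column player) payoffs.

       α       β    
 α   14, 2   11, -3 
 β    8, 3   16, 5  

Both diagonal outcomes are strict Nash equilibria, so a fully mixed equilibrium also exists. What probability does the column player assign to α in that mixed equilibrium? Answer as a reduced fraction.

The column player's mix q on α must make the row player indifferent between α and β.
The row player's payoff from α: 14q + 11(1−q). From β: 8q + 16(1−q).
Set equal: 6q = 5(1−q) → q = 5/11.

5/11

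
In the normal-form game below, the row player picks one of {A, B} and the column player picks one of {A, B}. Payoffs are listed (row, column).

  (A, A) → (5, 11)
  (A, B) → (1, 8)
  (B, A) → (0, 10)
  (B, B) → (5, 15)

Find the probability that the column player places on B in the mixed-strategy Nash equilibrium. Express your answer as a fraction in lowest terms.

The column player's mix q on A must make the row player indifferent between A and B.
The row player's payoff from A: 5q + 1(1−q). From B: 0q + 5(1−q).
Set equal: 5q = 4(1−q) → q = 4/9.
Probability on B is 1 − 4/9 = 5/9.

5/9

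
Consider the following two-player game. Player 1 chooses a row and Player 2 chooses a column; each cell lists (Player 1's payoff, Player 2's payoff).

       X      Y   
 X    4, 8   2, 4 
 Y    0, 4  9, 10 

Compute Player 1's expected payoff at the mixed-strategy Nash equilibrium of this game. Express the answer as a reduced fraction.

Player 2 mixes with probability q on X, chosen so Player 1 is indifferent: 4q + 2(1−q) = 0q + 9(1−q) gives q = 7/11.
Player 1's expected payoff (from either row, since indifferent) is 4·7/11 + 2·4/11 = 36/11.

36/11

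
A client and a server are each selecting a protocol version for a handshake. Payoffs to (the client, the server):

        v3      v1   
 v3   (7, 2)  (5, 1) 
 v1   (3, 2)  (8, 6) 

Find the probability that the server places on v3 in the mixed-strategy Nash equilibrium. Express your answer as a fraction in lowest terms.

3/7

The server's mix q on v3 must make the client indifferent between v3 and v1.
The client's payoff from v3: 7q + 5(1−q). From v1: 3q + 8(1−q).
Set equal: 4q = 3(1−q) → q = 3/7.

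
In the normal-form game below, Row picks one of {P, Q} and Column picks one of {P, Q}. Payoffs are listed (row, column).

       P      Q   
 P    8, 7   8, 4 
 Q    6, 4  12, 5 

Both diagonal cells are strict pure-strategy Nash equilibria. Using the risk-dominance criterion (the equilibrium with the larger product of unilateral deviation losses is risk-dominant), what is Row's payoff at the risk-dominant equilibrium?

8

At both P: Row loses 8 − 6 = 2 by deviating; Column loses 7 − 4 = 3. Product = 2·3 = 6.
At both Q: Row loses 12 − 8 = 4 by deviating; Column loses 5 − 4 = 1. Product = 4·1 = 4.
6 > 4, so both P is risk-dominant. Row's payoff there is 8.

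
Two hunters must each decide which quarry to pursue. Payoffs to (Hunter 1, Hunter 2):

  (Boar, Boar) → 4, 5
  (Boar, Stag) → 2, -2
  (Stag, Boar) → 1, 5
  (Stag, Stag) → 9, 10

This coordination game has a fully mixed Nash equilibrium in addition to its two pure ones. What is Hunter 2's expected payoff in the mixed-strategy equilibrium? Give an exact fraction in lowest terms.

5

Hunter 1 mixes with probability p on Boar, chosen so Hunter 2 is indifferent: 5p + 5(1−p) = (-2)p + 10(1−p) gives p = 5/12.
Hunter 2's expected payoff is 5·5/12 + 5·7/12 = 5.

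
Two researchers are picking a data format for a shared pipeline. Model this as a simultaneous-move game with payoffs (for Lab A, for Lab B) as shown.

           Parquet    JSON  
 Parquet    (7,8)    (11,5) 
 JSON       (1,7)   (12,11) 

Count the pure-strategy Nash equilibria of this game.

Both Parquet: Lab A gets 7 (best alternative 1); Lab B gets 8 (best alternative 5). Neither deviates — NE.
Both JSON: Lab A gets 12 (best alternative 11); Lab B gets 11 (best alternative 7). Neither deviates — NE.
(JSON, Parquet) is not a NE: Lab A would switch to Parquet (7 > 1).
No other cell survives both best-response checks, so there are 2 pure NE.

2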